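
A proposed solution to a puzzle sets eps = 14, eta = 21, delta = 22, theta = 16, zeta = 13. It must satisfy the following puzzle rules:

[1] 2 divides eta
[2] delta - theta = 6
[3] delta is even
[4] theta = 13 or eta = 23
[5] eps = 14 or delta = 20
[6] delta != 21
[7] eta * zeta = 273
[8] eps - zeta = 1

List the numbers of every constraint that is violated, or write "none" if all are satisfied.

Constraints 1 and 4 do not hold.

[1] 21 = 2*10 + 1, so 2 does not divide 21 — violated.
[2] delta - theta = 22 - 16 = 6 — satisfied.
[3] delta = 22 is even — satisfied.
[4] theta = 16 ≠ 13 and eta = 21 ≠ 23; both disjuncts false — violated.
[5] eps = 14 = 14 (first disjunct) — satisfied.
[6] delta = 22, and 22 ≠ 21 — satisfied.
[7] eta * zeta = 21 * 13 = 273 — satisfied.
[8] eps - zeta = 14 - 13 = 1 — satisfied.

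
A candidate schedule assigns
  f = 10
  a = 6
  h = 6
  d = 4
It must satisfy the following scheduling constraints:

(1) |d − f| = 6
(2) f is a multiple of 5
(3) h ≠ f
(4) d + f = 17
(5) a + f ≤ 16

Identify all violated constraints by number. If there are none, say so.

Violated: 4.

(1) |4 − 10| = 6  ✓
(2) 10 / 5 = 2, so 5 divides 10  ✓
(3) h = 6, f = 10; distinct  ✓
(4) d + f = 4 + 10 = 14, not 17  ✗
(5) a + f = 6 + 10 = 16; 16 ≤ 16  ✓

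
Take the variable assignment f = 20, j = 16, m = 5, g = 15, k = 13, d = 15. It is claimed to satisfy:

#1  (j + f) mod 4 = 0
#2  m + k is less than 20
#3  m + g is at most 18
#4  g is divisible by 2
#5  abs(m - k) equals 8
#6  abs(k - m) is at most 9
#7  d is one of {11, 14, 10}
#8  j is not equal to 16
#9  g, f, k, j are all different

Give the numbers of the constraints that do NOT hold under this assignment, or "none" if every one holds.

#1 j + f = 36; 36 mod 4 = 0  holds
#2 m + k = 5 + 13 = 18; 18 < 20  holds
#3 m + g = 5 + 15 = 20; 20 > 18, bound 18 not met  fails
#4 15 = 2*7 + 1, so 2 does not divide 15  fails
#5 abs(5 - 13) = 8  holds
#6 abs(13 - 5) = 8; 8 ≤ 9  holds
#7 d = 15 is not in {11, 14, 10}  fails
#8 j = 16, but 16 is required to differ  fails
#9 values 15, 20, 13, 16 are pairwise distinct  holds

No — constraints 3, 4, 7, and 8 are not satisfied.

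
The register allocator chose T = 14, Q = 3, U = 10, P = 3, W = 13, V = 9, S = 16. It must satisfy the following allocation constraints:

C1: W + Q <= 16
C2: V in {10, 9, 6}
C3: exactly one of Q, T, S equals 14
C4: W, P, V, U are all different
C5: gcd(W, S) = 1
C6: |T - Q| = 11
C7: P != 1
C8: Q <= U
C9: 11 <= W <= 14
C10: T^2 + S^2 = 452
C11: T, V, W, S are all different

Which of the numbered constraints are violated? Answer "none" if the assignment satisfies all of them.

All constraints are satisfied.

C1: W + Q = 13 + 3 = 16; 16 ≤ 16  holds
C2: V = 9 is in {10, 9, 6}  holds
C3: Q=3, T=14, S=16; 1 of them equals 14  holds
C4: values 13, 3, 9, 10 are pairwise distinct  holds
C5: gcd(13, 16) = 1  holds
C6: |14 - 3| = 11  holds
C7: P = 3, and 3 ≠ 1  holds
C8: Q = 3, U = 10; 3 ≤ 10  holds
C9: W = 13 lies in [11, 14]  holds
C10: T^2 + S^2 = 14^2 + 16^2 = 196 + 256 = 452  holds
C11: values 14, 9, 13, 16 are pairwise distinct  holds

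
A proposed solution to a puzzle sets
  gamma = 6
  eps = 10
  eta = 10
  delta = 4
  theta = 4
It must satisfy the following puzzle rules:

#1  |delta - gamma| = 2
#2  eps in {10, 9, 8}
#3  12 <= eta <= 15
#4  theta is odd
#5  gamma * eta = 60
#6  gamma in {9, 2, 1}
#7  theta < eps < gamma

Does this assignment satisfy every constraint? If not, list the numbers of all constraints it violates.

No — constraints 3, 4, 6, and 7 are not satisfied.

#1 |4 - 6| = 2  true
#2 eps = 10 is in {10, 9, 8}  true
#3 eta = 10 is outside [12, 15]  false
#4 theta = 4 is even  false
#5 gamma * eta = 6 * 10 = 60  true
#6 gamma = 6 is not in {9, 2, 1}  false
#7 values 4, 10, 6; eps = 10 is not < gamma = 6  false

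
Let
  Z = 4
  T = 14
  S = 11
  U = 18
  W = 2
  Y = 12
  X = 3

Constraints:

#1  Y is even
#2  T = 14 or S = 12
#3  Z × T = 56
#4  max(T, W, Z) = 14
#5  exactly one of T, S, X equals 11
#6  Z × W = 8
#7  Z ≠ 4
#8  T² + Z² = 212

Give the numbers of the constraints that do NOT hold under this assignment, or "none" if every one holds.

The assignment fails constraint 7.

#1 Y = 12 is even — OK.
#2 T = 14 = 14 (first disjunct) — OK.
#3 Z × T = 4 × 14 = 56 — OK.
#4 max(14, 2, 4) = 14 — OK.
#5 T=14, S=11, X=3; 1 of them equals 11 — OK.
#6 Z × W = 4 × 2 = 8 — OK.
#7 Z = 4, but 4 is required to differ — violated.
#8 T² + Z² = 14² + 4² = 196 + 16 = 212 — OK.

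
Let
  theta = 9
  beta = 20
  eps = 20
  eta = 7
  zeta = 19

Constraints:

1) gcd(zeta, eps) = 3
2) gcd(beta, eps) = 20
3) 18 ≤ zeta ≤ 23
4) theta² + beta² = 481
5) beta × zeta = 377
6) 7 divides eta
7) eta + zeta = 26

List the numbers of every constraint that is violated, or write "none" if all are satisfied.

1) gcd(19, 20) = 1, not 3 — fails.
2) gcd(20, 20) = 20 — holds.
3) zeta = 19 lies in [18, 23] — holds.
4) theta² + beta² = 9² + 20² = 81 + 400 = 481 — holds.
5) beta × zeta = 20 × 19 = 380, not 377 — fails.
6) 7 / 7 = 1, so 7 divides 7 — holds.
7) eta + zeta = 7 + 19 = 26 — holds.

Constraints 1 and 5 do not hold.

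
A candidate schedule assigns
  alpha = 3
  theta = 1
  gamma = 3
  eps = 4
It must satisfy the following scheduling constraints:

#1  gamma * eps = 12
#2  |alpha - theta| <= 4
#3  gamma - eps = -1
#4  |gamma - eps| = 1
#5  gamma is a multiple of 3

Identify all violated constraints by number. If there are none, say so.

Yes — all constraints hold.

#1 gamma * eps = 3 * 4 = 12  ✓
#2 |3 - 1| = 2; 2 ≤ 4  ✓
#3 gamma - eps = 3 - 4 = -1  ✓
#4 |3 - 4| = 1  ✓
#5 3 / 3 = 1, so 3 divides 3  ✓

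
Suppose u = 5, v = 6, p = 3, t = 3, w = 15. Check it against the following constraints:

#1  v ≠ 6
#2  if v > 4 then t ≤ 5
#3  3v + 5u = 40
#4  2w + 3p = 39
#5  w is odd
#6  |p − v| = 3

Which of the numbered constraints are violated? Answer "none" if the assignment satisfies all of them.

#1 v = 6, but 6 is required to differ  fails
#2 v = 6 > 4, so we need t ≤ 5; t = 3 ≤ 5  holds
#3 3v + 5u = 3(6) + 5(5) = 43, not 40  fails
#4 2w + 3p = 2(15) + 3(3) = 39  holds
#5 w = 15 is odd  holds
#6 |3 − 6| = 3  holds

No — constraints 1 and 3 are not satisfied.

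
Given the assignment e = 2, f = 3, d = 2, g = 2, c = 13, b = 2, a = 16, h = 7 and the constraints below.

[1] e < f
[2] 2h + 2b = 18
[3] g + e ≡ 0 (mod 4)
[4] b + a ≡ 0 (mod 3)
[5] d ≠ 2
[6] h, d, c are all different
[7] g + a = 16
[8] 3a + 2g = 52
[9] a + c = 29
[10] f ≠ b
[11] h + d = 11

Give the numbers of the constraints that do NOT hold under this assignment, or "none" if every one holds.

No — constraints 5, 7, 11 are not satisfied.

[1] e = 2, f = 3; 2 < 3  holds
[2] 2h + 2b = 2(7) + 2(2) = 18  holds
[3] g + e = 4; 4 mod 4 = 0  holds
[4] b + a = 18; 18 mod 3 = 0  holds
[5] d = 2, but 2 is required to differ  fails
[6] values 7, 2, 13 are pairwise distinct  holds
[7] g + a = 2 + 16 = 18, not 16  fails
[8] 3a + 2g = 3(16) + 2(2) = 52  holds
[9] a + c = 16 + 13 = 29  holds
[10] f = 3, b = 2; distinct  holds
[11] h + d = 7 + 2 = 9, not 11  fails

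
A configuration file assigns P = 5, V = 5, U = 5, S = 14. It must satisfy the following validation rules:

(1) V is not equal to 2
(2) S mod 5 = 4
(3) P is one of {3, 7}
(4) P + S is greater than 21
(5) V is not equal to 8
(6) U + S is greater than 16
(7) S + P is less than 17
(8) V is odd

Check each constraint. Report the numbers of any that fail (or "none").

Constraints 3, 4, and 7 are violated.

(1) V = 5, and 5 ≠ 2 — holds.
(2) 14 mod 5 = 4 — holds.
(3) P = 5 is not in {3, 7} — does not hold.
(4) P + S = 5 + 14 = 19; 19 ≤ 21, bound 21 not met — does not hold.
(5) V = 5, and 5 ≠ 8 — holds.
(6) U + S = 5 + 14 = 19; 19 > 16 — holds.
(7) S + P = 14 + 5 = 19; 19 ≥ 17, bound 17 not met — does not hold.
(8) V = 5 is odd — holds.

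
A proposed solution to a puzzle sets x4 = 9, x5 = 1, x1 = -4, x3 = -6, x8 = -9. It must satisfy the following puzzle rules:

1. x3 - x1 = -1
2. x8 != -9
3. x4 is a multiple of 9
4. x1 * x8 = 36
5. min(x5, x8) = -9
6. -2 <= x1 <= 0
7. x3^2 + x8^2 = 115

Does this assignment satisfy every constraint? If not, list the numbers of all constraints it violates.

Constraints 1, 2, 6, and 7 do not hold.

1. x3 - x1 = -6 - (-4) = -2, not -1  no
2. x8 = -9, but -9 is required to differ  no
3. 9 / 9 = 1, so 9 divides 9  yes
4. x1 * x8 = -4 * (-9) = 36  yes
5. min(1, -9) = -9  yes
6. x1 = -4 is outside [-2, 0]  no
7. x3^2 + x8^2 = (-6)^2 + (-9)^2 = 36 + 81 = 117, not 115  no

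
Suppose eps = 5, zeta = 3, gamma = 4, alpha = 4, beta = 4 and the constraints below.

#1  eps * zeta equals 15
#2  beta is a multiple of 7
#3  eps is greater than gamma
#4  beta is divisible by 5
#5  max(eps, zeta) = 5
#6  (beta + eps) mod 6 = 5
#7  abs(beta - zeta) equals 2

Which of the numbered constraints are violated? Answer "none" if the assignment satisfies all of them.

#1 eps * zeta = 5 * 3 = 15 — holds.
#2 4 = 7*0 + 4, so 7 does not divide 4 — does not hold.
#3 eps = 5, gamma = 4; 5 > 4 — holds.
#4 4 = 5*0 + 4, so 5 does not divide 4 — does not hold.
#5 max(5, 3) = 5 — holds.
#6 beta + eps = 9; 9 mod 6 = 3, not 5 — does not hold.
#7 abs(4 - 3) = 1, not 2 — does not hold.

No — constraints 2, 4, 6, and 7 are not satisfied.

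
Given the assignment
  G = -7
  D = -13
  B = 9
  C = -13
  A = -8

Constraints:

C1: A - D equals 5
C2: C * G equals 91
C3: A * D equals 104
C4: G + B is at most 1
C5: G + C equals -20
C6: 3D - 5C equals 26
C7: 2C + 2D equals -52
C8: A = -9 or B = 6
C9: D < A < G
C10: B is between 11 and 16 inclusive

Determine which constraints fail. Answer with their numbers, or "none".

C1: A - D = -8 - (-13) = 5  true
C2: C * G = -13 * (-7) = 91  true
C3: A * D = -8 * (-13) = 104  true
C4: G + B = -7 + 9 = 2; 2 > 1, bound 1 not met  false
C5: G + C = -7 + (-13) = -20  true
C6: 3D - 5C = 3(-13) - 5(-13) = 26  true
C7: 2C + 2D = 2(-13) + 2(-13) = -52  true
C8: A = -8 ≠ -9 and B = 9 ≠ 6; both disjuncts false  false
C9: values -13 < -8 < -7  true
C10: B = 9 is outside [11, 16]  false

Violated: 4, 8, 10.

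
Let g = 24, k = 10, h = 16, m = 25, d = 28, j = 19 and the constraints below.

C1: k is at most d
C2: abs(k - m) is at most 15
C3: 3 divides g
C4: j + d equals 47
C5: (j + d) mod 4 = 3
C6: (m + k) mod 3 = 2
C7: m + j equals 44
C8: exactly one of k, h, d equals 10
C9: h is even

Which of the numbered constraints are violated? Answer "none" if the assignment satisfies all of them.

Yes — all constraints hold.

C1: k = 10, d = 28; 10 ≤ 28  OK
C2: abs(10 - 25) = 15; 15 ≤ 15  OK
C3: 24 / 3 = 8, so 3 divides 24  OK
C4: j + d = 19 + 28 = 47  OK
C5: j + d = 47; 47 mod 4 = 3  OK
C6: m + k = 35; 35 mod 3 = 2  OK
C7: m + j = 25 + 19 = 44  OK
C8: k=10, h=16, d=28; 1 of them equals 10  OK
C9: h = 16 is even  OK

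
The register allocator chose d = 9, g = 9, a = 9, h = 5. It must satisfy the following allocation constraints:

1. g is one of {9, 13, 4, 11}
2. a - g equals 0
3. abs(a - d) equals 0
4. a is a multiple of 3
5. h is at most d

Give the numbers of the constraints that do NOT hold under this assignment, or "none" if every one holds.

Yes — all constraints hold.

1. g = 9 is in {9, 13, 4, 11}  OK
2. a - g = 9 - 9 = 0  OK
3. abs(9 - 9) = 0  OK
4. 9 / 3 = 3, so 3 divides 9  OK
5. h = 5, d = 9; 5 ≤ 9  OK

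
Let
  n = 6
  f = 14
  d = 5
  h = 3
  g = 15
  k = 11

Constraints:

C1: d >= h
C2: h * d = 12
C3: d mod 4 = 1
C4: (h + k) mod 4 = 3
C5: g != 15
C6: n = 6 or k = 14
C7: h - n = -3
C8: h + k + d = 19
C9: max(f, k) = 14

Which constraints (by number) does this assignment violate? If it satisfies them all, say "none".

Violated: 2, 4, and 5.

C1: d = 5, h = 3; 5 ≥ 3 — OK.
C2: h * d = 3 * 5 = 15, not 12 — violated.
C3: 5 mod 4 = 1 — OK.
C4: h + k = 14; 14 mod 4 = 2, not 3 — violated.
C5: g = 15, but 15 is required to differ — violated.
C6: n = 6 = 6 (first disjunct) — OK.
C7: h - n = 3 - 6 = -3 — OK.
C8: h + k + d = 3 + 11 + 5 = 19 — OK.
C9: max(14, 11) = 14 — OK.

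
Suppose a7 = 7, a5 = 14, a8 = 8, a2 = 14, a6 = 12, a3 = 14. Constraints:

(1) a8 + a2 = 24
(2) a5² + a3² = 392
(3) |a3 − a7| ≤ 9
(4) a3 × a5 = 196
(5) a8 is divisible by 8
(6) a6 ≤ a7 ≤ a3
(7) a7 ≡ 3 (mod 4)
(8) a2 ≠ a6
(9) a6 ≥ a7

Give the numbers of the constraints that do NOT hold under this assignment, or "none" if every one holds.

The assignment fails constraints 1, 6.

(1) a8 + a2 = 8 + 14 = 22, not 24 — does not hold.
(2) a5² + a3² = 14² + 14² = 196 + 196 = 392 — holds.
(3) |14 − 7| = 7; 7 ≤ 9 — holds.
(4) a3 × a5 = 14 × 14 = 196 — holds.
(5) 8 / 8 = 1, so 8 divides 8 — holds.
(6) values 12, 7, 14; a6 = 12 is not ≤ a7 = 7 — does not hold.
(7) 7 mod 4 = 3 — holds.
(8) a2 = 14, a6 = 12; distinct — holds.
(9) a6 = 12, a7 = 7; 12 ≥ 7 — holds.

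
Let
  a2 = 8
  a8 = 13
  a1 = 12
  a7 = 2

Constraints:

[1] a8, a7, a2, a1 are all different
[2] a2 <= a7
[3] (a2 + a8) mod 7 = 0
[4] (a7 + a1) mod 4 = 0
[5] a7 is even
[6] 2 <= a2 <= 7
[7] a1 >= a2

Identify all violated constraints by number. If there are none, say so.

Constraints 2, 4, and 6 do not hold.

[1] values 13, 2, 8, 12 are pairwise distinct — OK.
[2] a2 = 8, a7 = 2; 8 > 2 (want ≤) — violated.
[3] a2 + a8 = 21; 21 mod 7 = 0 — OK.
[4] a7 + a1 = 14; 14 mod 4 = 2, not 0 — violated.
[5] a7 = 2 is even — OK.
[6] a2 = 8 is outside [2, 7] — violated.
[7] a1 = 12, a2 = 8; 12 ≥ 8 — OK.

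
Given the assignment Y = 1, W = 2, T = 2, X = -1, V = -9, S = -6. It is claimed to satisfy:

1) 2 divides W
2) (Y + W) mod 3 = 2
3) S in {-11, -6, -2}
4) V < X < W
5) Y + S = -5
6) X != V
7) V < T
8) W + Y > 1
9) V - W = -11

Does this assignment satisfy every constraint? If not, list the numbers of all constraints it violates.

1) 2 / 2 = 1, so 2 divides 2 — holds.
2) Y + W = 3; 3 mod 3 = 0, not 2 — does not hold.
3) S = -6 is in {-11, -6, -2} — holds.
4) values -9 < -1 < 2 — holds.
5) Y + S = 1 + (-6) = -5 — holds.
6) X = -1, V = -9; distinct — holds.
7) V = -9, T = 2; -9 < 2 — holds.
8) W + Y = 2 + 1 = 3; 3 > 1 — holds.
9) V - W = -9 - 2 = -11 — holds.

Violated: 2.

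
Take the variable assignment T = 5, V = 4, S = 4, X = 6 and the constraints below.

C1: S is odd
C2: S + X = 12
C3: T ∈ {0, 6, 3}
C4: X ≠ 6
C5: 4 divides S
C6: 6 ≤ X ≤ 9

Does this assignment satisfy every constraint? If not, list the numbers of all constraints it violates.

C1: S = 4 is even  FAIL
C2: S + X = 4 + 6 = 10, not 12  FAIL
C3: T = 5 is not in {0, 6, 3}  FAIL
C4: X = 6, but 6 is required to differ  FAIL
C5: 4 / 4 = 1, so 4 divides 4  OK
C6: X = 6 lies in [6, 9]  OK

No — constraints 1, 2, 3, and 4 are not satisfied.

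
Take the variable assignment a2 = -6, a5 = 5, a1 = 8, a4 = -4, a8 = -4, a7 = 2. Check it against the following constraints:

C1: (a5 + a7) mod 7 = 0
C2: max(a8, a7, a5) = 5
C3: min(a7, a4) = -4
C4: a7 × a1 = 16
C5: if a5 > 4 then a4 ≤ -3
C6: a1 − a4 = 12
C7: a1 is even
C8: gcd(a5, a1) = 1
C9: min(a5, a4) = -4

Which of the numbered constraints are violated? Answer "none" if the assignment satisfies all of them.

C1: a5 + a7 = 7; 7 mod 7 = 0  ✔
C2: max(-4, 2, 5) = 5  ✔
C3: min(2, -4) = -4  ✔
C4: a7 × a1 = 2 × 8 = 16  ✔
C5: a5 = 5 > 4, so we need a4 ≤ -3; a4 = -4 ≤ -3  ✔
C6: a1 − a4 = 8 − (-4) = 12  ✔
C7: a1 = 8 is even  ✔
C8: gcd(5, 8) = 1  ✔
C9: min(5, -4) = -4  ✔

None — every constraint holds.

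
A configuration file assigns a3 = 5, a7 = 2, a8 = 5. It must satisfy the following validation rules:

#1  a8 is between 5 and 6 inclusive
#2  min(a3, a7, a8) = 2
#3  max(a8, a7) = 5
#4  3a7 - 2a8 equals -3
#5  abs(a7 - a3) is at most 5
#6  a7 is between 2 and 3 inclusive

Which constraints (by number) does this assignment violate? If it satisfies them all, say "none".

#1 a8 = 5 lies in [5, 6] — holds.
#2 min(5, 2, 5) = 2 — holds.
#3 max(5, 2) = 5 — holds.
#4 3a7 - 2a8 = 3(2) - 2(5) = -4, not -3 — does not hold.
#5 abs(2 - 5) = 3; 3 ≤ 5 — holds.
#6 a7 = 2 lies in [2, 3] — holds.

Constraint 4 is violated.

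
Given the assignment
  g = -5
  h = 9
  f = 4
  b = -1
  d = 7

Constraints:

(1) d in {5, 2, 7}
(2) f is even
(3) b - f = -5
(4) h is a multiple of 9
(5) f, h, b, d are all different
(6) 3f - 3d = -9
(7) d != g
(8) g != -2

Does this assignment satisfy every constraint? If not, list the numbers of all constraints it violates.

(1) d = 7 is in {5, 2, 7} — OK.
(2) f = 4 is even — OK.
(3) b - f = -1 - 4 = -5 — OK.
(4) 9 / 9 = 1, so 9 divides 9 — OK.
(5) values 4, 9, -1, 7 are pairwise distinct — OK.
(6) 3f - 3d = 3(4) - 3(7) = -9 — OK.
(7) d = 7, g = -5; distinct — OK.
(8) g = -5, and -5 ≠ -2 — OK.

None — every constraint holds.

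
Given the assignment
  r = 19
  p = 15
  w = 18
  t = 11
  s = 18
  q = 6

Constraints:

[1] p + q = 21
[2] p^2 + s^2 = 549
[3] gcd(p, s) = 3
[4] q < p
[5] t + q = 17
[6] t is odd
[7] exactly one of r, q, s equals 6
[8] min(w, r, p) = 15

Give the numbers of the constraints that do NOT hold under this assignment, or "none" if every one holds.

No violations.

[1] p + q = 15 + 6 = 21 — holds.
[2] p^2 + s^2 = 15^2 + 18^2 = 225 + 324 = 549 — holds.
[3] gcd(15, 18) = 3 — holds.
[4] q = 6, p = 15; 6 < 15 — holds.
[5] t + q = 11 + 6 = 17 — holds.
[6] t = 11 is odd — holds.
[7] r=19, q=6, s=18; 1 of them equals 6 — holds.
[8] min(18, 19, 15) = 15 — holds.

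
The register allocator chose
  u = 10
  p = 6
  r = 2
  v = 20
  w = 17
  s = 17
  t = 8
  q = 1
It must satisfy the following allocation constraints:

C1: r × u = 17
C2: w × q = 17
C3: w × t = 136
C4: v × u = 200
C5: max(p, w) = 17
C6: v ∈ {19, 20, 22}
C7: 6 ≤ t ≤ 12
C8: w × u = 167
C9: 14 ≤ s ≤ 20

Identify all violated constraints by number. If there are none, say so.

Constraints 1, 8 do not hold.

C1: r × u = 2 × 10 = 20, not 17  ✗
C2: w × q = 17 × 1 = 17  ✓
C3: w × t = 17 × 8 = 136  ✓
C4: v × u = 20 × 10 = 200  ✓
C5: max(6, 17) = 17  ✓
C6: v = 20 is in {19, 20, 22}  ✓
C7: t = 8 lies in [6, 12]  ✓
C8: w × u = 17 × 10 = 170, not 167  ✗
C9: s = 17 lies in [14, 20]  ✓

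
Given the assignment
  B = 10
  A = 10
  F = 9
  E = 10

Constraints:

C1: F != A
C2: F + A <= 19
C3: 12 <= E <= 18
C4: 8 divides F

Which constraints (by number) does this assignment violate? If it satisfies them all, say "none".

C1: F = 9, A = 10; distinct  holds
C2: F + A = 9 + 10 = 19; 19 ≤ 19  holds
C3: E = 10 is outside [12, 18]  fails
C4: 9 = 8*1 + 1, so 8 does not divide 9  fails

Constraints 3 and 4 are violated.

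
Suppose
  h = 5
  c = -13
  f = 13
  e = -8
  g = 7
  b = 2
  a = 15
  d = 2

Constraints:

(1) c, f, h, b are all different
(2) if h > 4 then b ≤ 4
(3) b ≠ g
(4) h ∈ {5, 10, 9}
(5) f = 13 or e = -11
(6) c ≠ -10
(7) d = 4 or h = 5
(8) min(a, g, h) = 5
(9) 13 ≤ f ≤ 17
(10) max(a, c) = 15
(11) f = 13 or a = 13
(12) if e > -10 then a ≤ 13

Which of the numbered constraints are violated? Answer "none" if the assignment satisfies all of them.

(1) values -13, 13, 5, 2 are pairwise distinct  OK
(2) h = 5 > 4, so we need b ≤ 4; b = 2 ≤ 4  OK
(3) b = 2, g = 7; distinct  OK
(4) h = 5 is in {5, 10, 9}  OK
(5) f = 13 = 13 (first disjunct)  OK
(6) c = -13, and -13 ≠ -10  OK
(7) d = 2 ≠ 4, but h = 5 = 5 (second disjunct)  OK
(8) min(15, 7, 5) = 5  OK
(9) f = 13 lies in [13, 17]  OK
(10) max(15, -13) = 15  OK
(11) f = 13 = 13 (first disjunct)  OK
(12) e = -8 > -10, so we need a ≤ 13; but a = 15 > 13  FAIL

Constraint 12 does not hold.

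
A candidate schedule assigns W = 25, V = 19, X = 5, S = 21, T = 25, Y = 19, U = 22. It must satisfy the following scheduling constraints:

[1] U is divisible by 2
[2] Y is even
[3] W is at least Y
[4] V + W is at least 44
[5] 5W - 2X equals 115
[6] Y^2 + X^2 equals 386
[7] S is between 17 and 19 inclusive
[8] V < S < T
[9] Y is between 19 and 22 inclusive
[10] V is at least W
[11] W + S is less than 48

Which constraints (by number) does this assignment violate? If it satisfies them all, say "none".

No — constraints 2, 7, and 10 are not satisfied.

[1] 22 / 2 = 11, so 2 divides 22 — OK.
[2] Y = 19 is odd — violated.
[3] W = 25, Y = 19; 25 ≥ 19 — OK.
[4] V + W = 19 + 25 = 44; 44 ≥ 44 — OK.
[5] 5W - 2X = 5(25) - 2(5) = 115 — OK.
[6] Y^2 + X^2 = 19^2 + 5^2 = 361 + 25 = 386 — OK.
[7] S = 21 is outside [17, 19] — violated.
[8] values 19 < 21 < 25 — OK.
[9] Y = 19 lies in [19, 22] — OK.
[10] V = 19, W = 25; 19 < 25 (want ≥) — violated.
[11] W + S = 25 + 21 = 46; 46 < 48 — OK.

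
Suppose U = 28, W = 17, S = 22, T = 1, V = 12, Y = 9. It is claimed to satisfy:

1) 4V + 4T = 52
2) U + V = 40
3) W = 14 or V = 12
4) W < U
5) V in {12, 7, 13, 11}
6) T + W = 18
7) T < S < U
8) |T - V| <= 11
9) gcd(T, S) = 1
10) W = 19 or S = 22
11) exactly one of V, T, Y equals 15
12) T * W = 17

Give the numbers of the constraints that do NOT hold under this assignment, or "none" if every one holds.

1) 4V + 4T = 4(12) + 4(1) = 52  yes
2) U + V = 28 + 12 = 40  yes
3) W = 17 ≠ 14, but V = 12 = 12 (second disjunct)  yes
4) W = 17, U = 28; 17 < 28  yes
5) V = 12 is in {12, 7, 13, 11}  yes
6) T + W = 1 + 17 = 18  yes
7) values 1 < 22 < 28  yes
8) |1 - 12| = 11; 11 ≤ 11  yes
9) gcd(1, 22) = 1  yes
10) W = 17 ≠ 19, but S = 22 = 22 (second disjunct)  yes
11) V=12, T=1, Y=9; 0 of them equal 15, not exactly one  no
12) T * W = 1 * 17 = 17  yes

The assignment fails constraint 11.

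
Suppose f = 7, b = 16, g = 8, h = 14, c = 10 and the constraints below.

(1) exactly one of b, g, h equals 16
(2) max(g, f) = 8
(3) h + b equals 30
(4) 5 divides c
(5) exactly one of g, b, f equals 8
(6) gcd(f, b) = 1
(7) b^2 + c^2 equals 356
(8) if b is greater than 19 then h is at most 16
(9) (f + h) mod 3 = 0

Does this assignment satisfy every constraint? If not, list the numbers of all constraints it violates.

(1) b=16, g=8, h=14; 1 of them equals 16  ✓
(2) max(8, 7) = 8  ✓
(3) h + b = 14 + 16 = 30  ✓
(4) 10 / 5 = 2, so 5 divides 10  ✓
(5) g=8, b=16, f=7; 1 of them equals 8  ✓
(6) gcd(7, 16) = 1  ✓
(7) b^2 + c^2 = 16^2 + 10^2 = 256 + 100 = 356  ✓
(8) b = 16, not > 19; antecedent false, conditional vacuously true  ✓
(9) f + h = 21; 21 mod 3 = 0  ✓

All constraints are satisfied.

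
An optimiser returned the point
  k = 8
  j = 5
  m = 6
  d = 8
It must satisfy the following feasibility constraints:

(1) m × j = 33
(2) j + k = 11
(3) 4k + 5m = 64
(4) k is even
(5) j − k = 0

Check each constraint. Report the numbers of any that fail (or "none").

(1) m × j = 6 × 5 = 30, not 33 — violated.
(2) j + k = 5 + 8 = 13, not 11 — violated.
(3) 4k + 5m = 4(8) + 5(6) = 62, not 64 — violated.
(4) k = 8 is even — satisfied.
(5) j − k = 5 − 8 = -3, not 0 — violated.

The assignment fails constraints 1, 2, 3, and 5.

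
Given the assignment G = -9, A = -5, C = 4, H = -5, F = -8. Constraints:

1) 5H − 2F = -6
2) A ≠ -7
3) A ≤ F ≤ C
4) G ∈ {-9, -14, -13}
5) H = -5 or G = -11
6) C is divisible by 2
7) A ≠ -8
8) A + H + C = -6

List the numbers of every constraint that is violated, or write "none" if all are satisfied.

Constraints 1, 3 do not hold.

1) 5H − 2F = 5(-5) − 2(-8) = -9, not -6 — fails.
2) A = -5, and -5 ≠ -7 — holds.
3) values -5, -8, 4; A = -5 is not ≤ F = -8 — fails.
4) G = -9 is in {-9, -14, -13} — holds.
5) H = -5 = -5 (first disjunct) — holds.
6) 4 / 2 = 2, so 2 divides 4 — holds.
7) A = -5, and -5 ≠ -8 — holds.
8) A + H + C = -5 + (-5) + 4 = -6 — holds.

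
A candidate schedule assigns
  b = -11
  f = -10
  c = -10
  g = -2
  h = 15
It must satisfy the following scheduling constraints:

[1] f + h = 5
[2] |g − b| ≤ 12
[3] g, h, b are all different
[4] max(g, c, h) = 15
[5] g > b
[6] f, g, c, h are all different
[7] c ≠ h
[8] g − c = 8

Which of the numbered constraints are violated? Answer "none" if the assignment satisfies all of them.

The assignment fails constraint 6.

[1] f + h = -10 + 15 = 5  true
[2] |-2 − (-11)| = 9; 9 ≤ 12  true
[3] values -2, 15, -11 are pairwise distinct  true
[4] max(-2, -10, 15) = 15  true
[5] g = -2, b = -11; -2 > -11  true
[6] f = c = -10, not all different  false
[7] c = -10, h = 15; distinct  true
[8] g − c = -2 − (-10) = 8  true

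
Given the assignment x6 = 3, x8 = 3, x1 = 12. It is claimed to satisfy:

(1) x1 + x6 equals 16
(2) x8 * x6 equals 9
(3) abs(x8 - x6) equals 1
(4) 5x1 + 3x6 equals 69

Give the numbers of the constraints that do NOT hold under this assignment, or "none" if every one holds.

(1) x1 + x6 = 12 + 3 = 15, not 16  fails
(2) x8 * x6 = 3 * 3 = 9  holds
(3) abs(3 - 3) = 0, not 1  fails
(4) 5x1 + 3x6 = 5(12) + 3(3) = 69  holds

Constraints 1, 3 are violated.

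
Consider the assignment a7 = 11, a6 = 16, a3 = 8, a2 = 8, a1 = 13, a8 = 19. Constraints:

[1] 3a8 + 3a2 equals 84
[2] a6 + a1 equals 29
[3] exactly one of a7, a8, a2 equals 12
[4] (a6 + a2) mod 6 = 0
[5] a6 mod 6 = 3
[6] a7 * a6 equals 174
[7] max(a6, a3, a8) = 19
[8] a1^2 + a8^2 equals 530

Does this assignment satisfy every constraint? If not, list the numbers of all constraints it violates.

The assignment fails constraints 1, 3, 5, and 6.

[1] 3a8 + 3a2 = 3(19) + 3(8) = 81, not 84  no
[2] a6 + a1 = 16 + 13 = 29  yes
[3] a7=11, a8=19, a2=8; 0 of them equal 12, not exactly one  no
[4] a6 + a2 = 24; 24 mod 6 = 0  yes
[5] 16 mod 6 = 4, not 3  no
[6] a7 * a6 = 11 * 16 = 176, not 174  no
[7] max(16, 8, 19) = 19  yes
[8] a1^2 + a8^2 = 13^2 + 19^2 = 169 + 361 = 530  yes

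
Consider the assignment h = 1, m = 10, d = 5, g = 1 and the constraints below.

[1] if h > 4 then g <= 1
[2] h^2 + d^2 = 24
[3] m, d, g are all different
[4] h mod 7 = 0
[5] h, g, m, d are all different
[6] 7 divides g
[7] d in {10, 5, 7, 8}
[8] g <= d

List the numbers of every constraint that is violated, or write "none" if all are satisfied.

Constraints 2, 4, 5, and 6 do not hold.

[1] h = 1, not > 4; antecedent false, conditional vacuously true — holds.
[2] h^2 + d^2 = 1^2 + 5^2 = 1 + 25 = 26, not 24 — fails.
[3] values 10, 5, 1 are pairwise distinct — holds.
[4] 1 mod 7 = 1, not 0 — fails.
[5] h = g = 1, not all different — fails.
[6] 1 = 7*0 + 1, so 7 does not divide 1 — fails.
[7] d = 5 is in {10, 5, 7, 8} — holds.
[8] g = 1, d = 5; 1 ≤ 5 — holds.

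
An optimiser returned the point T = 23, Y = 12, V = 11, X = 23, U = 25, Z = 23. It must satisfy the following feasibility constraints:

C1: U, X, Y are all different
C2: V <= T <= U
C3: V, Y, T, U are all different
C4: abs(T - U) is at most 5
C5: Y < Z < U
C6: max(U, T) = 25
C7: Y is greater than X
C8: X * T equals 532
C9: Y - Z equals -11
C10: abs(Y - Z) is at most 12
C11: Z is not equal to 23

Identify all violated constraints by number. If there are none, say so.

Violated: 7, 8, and 11.

C1: values 25, 23, 12 are pairwise distinct  ✔
C2: values 11 <= 23 <= 25  ✔
C3: values 11, 12, 23, 25 are pairwise distinct  ✔
C4: abs(23 - 25) = 2; 2 ≤ 5  ✔
C5: values 12 < 23 < 25  ✔
C6: max(25, 23) = 25  ✔
C7: Y = 12, X = 23; 12 ≤ 23 (want >)  ✘
C8: X * T = 23 * 23 = 529, not 532  ✘
C9: Y - Z = 12 - 23 = -11  ✔
C10: abs(12 - 23) = 11; 11 ≤ 12  ✔
C11: Z = 23, but 23 is required to differ  ✘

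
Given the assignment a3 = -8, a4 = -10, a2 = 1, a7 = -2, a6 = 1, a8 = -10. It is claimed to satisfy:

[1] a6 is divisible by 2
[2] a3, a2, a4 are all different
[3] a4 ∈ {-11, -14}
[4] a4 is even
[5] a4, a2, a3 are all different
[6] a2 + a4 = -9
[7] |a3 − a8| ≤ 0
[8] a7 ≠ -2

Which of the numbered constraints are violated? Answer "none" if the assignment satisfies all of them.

[1] 1 = 2×0 + 1, so 2 does not divide 1  no
[2] values -8, 1, -10 are pairwise distinct  yes
[3] a4 = -10 is not in {-11, -14}  no
[4] a4 = -10 is even  yes
[5] values -10, 1, -8 are pairwise distinct  yes
[6] a2 + a4 = 1 + (-10) = -9  yes
[7] |-8 − (-10)| = 2; 2 > 0, exceeds bound 0  no
[8] a7 = -2, but -2 is required to differ  no

The assignment fails constraints 1, 3, 7, 8.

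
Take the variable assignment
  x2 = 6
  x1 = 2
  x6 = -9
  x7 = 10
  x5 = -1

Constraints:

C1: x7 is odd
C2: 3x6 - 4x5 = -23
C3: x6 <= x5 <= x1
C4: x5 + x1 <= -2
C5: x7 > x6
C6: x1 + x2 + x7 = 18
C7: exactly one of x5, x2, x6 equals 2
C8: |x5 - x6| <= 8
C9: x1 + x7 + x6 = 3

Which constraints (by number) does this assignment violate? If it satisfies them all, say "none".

Constraints 1, 4, 7 are violated.

C1: x7 = 10 is even  no
C2: 3x6 - 4x5 = 3(-9) - 4(-1) = -23  yes
C3: values -9 <= -1 <= 2  yes
C4: x5 + x1 = -1 + 2 = 1; 1 > -2, bound -2 not met  no
C5: x7 = 10, x6 = -9; 10 > -9  yes
C6: x1 + x2 + x7 = 2 + 6 + 10 = 18  yes
C7: x5=-1, x2=6, x6=-9; 0 of them equal 2, not exactly one  no
C8: |-1 - (-9)| = 8; 8 ≤ 8  yes
C9: x1 + x7 + x6 = 2 + 10 + (-9) = 3  yes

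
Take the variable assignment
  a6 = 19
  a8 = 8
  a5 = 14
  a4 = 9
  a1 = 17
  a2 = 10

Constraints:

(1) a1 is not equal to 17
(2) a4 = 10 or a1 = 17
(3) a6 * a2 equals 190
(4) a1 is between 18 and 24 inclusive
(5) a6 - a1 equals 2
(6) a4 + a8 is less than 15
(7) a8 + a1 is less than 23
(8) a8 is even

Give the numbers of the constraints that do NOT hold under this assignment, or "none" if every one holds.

No — constraints 1, 4, 6, 7 are not satisfied.

(1) a1 = 17, but 17 is required to differ  ✗
(2) a4 = 9 ≠ 10, but a1 = 17 = 17 (second disjunct)  ✓
(3) a6 * a2 = 19 * 10 = 190  ✓
(4) a1 = 17 is outside [18, 24]  ✗
(5) a6 - a1 = 19 - 17 = 2  ✓
(6) a4 + a8 = 9 + 8 = 17; 17 ≥ 15, bound 15 not met  ✗
(7) a8 + a1 = 8 + 17 = 25; 25 ≥ 23, bound 23 not met  ✗
(8) a8 = 8 is even  ✓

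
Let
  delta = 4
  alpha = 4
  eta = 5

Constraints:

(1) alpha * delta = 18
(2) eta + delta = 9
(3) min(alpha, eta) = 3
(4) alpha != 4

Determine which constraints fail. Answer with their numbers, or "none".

Constraints 1, 3, and 4 do not hold.

(1) alpha * delta = 4 * 4 = 16, not 18 — violated.
(2) eta + delta = 5 + 4 = 9 — satisfied.
(3) min(4, 5) = 4, not 3 — violated.
(4) alpha = 4, but 4 is required to differ — violated.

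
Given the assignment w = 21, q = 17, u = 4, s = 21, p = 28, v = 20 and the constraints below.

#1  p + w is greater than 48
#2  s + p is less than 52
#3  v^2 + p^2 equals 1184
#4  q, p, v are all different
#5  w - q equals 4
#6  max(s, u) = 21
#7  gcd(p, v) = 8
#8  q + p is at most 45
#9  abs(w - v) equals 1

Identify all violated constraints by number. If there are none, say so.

#1 p + w = 28 + 21 = 49; 49 > 48  true
#2 s + p = 21 + 28 = 49; 49 < 52  true
#3 v^2 + p^2 = 20^2 + 28^2 = 400 + 784 = 1184  true
#4 values 17, 28, 20 are pairwise distinct  true
#5 w - q = 21 - 17 = 4  true
#6 max(21, 4) = 21  true
#7 gcd(28, 20) = 4, not 8  false
#8 q + p = 17 + 28 = 45; 45 ≤ 45  true
#9 abs(21 - 20) = 1  true

Constraint 7 is violated.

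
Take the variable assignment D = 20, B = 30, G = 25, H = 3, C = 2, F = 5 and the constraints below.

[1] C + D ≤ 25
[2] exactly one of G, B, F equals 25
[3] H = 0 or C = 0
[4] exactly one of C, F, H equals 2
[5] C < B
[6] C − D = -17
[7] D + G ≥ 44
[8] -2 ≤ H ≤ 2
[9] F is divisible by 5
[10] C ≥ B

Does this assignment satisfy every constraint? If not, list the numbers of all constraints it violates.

[1] C + D = 2 + 20 = 22; 22 ≤ 25 — holds.
[2] G=25, B=30, F=5; 1 of them equals 25 — holds.
[3] H = 3 ≠ 0 and C = 2 ≠ 0; both disjuncts false — does not hold.
[4] C=2, F=5, H=3; 1 of them equals 2 — holds.
[5] C = 2, B = 30; 2 < 30 — holds.
[6] C − D = 2 − 20 = -18, not -17 — does not hold.
[7] D + G = 20 + 25 = 45; 45 ≥ 44 — holds.
[8] H = 3 is outside [-2, 2] — does not hold.
[9] 5 / 5 = 1, so 5 divides 5 — holds.
[10] C = 2, B = 30; 2 < 30 (want ≥) — does not hold.

The assignment fails constraints 3, 6, 8, 10.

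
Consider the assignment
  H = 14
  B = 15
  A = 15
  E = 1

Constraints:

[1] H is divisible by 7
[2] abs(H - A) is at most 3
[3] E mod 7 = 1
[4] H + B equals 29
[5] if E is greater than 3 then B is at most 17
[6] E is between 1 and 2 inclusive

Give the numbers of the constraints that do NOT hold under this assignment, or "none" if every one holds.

[1] 14 / 7 = 2, so 7 divides 14 — satisfied.
[2] abs(14 - 15) = 1; 1 ≤ 3 — satisfied.
[3] 1 mod 7 = 1 — satisfied.
[4] H + B = 14 + 15 = 29 — satisfied.
[5] E = 1, not > 3; antecedent false, conditional vacuously true — satisfied.
[6] E = 1 lies in [1, 2] — satisfied.

None — every constraint holds.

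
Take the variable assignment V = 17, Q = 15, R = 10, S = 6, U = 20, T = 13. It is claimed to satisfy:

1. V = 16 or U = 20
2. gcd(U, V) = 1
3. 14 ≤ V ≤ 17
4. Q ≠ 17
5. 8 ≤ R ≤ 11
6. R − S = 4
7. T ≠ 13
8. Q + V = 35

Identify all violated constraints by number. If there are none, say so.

1. V = 17 ≠ 16, but U = 20 = 20 (second disjunct) — holds.
2. gcd(20, 17) = 1 — holds.
3. V = 17 lies in [14, 17] — holds.
4. Q = 15, and 15 ≠ 17 — holds.
5. R = 10 lies in [8, 11] — holds.
6. R − S = 10 − 6 = 4 — holds.
7. T = 13, but 13 is required to differ — fails.
8. Q + V = 15 + 17 = 32, not 35 — fails.

Constraints 7 and 8 do not hold.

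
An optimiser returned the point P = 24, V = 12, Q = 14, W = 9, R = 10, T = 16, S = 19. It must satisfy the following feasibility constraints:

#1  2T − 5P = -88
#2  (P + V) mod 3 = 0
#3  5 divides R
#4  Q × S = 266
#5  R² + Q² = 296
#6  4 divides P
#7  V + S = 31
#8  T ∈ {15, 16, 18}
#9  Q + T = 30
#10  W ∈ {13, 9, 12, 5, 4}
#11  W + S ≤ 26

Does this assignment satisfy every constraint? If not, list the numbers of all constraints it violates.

Violated: 11.

#1 2T − 5P = 2(16) − 5(24) = -88  yes
#2 P + V = 36; 36 mod 3 = 0  yes
#3 10 / 5 = 2, so 5 divides 10  yes
#4 Q × S = 14 × 19 = 266  yes
#5 R² + Q² = 10² + 14² = 100 + 196 = 296  yes
#6 24 / 4 = 6, so 4 divides 24  yes
#7 V + S = 12 + 19 = 31  yes
#8 T = 16 is in {15, 16, 18}  yes
#9 Q + T = 14 + 16 = 30  yes
#10 W = 9 is in {13, 9, 12, 5, 4}  yes
#11 W + S = 9 + 19 = 28; 28 > 26, bound 26 not met  no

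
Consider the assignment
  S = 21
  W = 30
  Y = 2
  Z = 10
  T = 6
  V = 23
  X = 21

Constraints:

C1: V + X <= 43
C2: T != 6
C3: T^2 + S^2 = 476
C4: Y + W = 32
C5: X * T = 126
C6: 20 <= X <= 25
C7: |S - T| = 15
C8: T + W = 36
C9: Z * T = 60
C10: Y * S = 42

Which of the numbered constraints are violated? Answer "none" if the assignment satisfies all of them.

C1: V + X = 23 + 21 = 44; 44 > 43, bound 43 not met  ✗
C2: T = 6, but 6 is required to differ  ✗
C3: T^2 + S^2 = 6^2 + 21^2 = 36 + 441 = 477, not 476  ✗
C4: Y + W = 2 + 30 = 32  ✓
C5: X * T = 21 * 6 = 126  ✓
C6: X = 21 lies in [20, 25]  ✓
C7: |21 - 6| = 15  ✓
C8: T + W = 6 + 30 = 36  ✓
C9: Z * T = 10 * 6 = 60  ✓
C10: Y * S = 2 * 21 = 42  ✓

The assignment fails constraints 1, 2, 3.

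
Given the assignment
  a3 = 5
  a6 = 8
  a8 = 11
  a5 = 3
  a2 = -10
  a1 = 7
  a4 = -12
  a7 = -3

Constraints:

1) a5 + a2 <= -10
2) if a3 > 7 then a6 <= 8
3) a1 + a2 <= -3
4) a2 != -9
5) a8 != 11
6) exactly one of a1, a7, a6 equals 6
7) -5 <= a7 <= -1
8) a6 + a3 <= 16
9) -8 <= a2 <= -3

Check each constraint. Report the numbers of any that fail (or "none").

1) a5 + a2 = 3 + (-10) = -7; -7 > -10, bound -10 not met — fails.
2) a3 = 5, not > 7; antecedent false, conditional vacuously true — holds.
3) a1 + a2 = 7 + (-10) = -3; -3 ≤ -3 — holds.
4) a2 = -10, and -10 ≠ -9 — holds.
5) a8 = 11, but 11 is required to differ — fails.
6) a1=7, a7=-3, a6=8; 0 of them equal 6, not exactly one — fails.
7) a7 = -3 lies in [-5, -1] — holds.
8) a6 + a3 = 8 + 5 = 13; 13 ≤ 16 — holds.
9) a2 = -10 is outside [-8, -3] — fails.

Violated: 1, 5, 6, and 9.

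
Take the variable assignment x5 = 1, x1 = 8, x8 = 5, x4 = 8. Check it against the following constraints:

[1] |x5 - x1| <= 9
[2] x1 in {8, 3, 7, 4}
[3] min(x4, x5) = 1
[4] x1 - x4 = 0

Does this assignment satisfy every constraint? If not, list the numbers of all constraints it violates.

[1] |1 - 8| = 7; 7 ≤ 9 — holds.
[2] x1 = 8 is in {8, 3, 7, 4} — holds.
[3] min(8, 1) = 1 — holds.
[4] x1 - x4 = 8 - 8 = 0 — holds.

No violations.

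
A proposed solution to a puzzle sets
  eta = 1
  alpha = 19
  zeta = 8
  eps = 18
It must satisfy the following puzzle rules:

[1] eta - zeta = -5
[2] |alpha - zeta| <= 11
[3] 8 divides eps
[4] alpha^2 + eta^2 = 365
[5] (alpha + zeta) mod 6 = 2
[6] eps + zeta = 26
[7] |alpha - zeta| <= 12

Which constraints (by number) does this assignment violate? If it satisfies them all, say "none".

[1] eta - zeta = 1 - 8 = -7, not -5  false
[2] |19 - 8| = 11; 11 ≤ 11  true
[3] 18 = 8*2 + 2, so 8 does not divide 18  false
[4] alpha^2 + eta^2 = 19^2 + 1^2 = 361 + 1 = 362, not 365  false
[5] alpha + zeta = 27; 27 mod 6 = 3, not 2  false
[6] eps + zeta = 18 + 8 = 26  true
[7] |19 - 8| = 11; 11 ≤ 12  true

Constraints 1, 3, 4, and 5 are violated.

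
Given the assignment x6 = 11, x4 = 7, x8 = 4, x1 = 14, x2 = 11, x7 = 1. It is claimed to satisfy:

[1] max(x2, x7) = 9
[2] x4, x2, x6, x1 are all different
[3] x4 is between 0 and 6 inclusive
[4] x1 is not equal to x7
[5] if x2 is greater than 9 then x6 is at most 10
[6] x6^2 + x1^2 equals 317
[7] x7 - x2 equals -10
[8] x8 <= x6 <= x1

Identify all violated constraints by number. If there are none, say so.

[1] max(11, 1) = 11, not 9  false
[2] x2 = x6 = 11, not all different  false
[3] x4 = 7 is outside [0, 6]  false
[4] x1 = 14, x7 = 1; distinct  true
[5] x2 = 11 > 9, so we need x6 ≤ 10; but x6 = 11 > 10  false
[6] x6^2 + x1^2 = 11^2 + 14^2 = 121 + 196 = 317  true
[7] x7 - x2 = 1 - 11 = -10  true
[8] values 4 <= 11 <= 14  true

Constraints 1, 2, 3, and 5 do not hold.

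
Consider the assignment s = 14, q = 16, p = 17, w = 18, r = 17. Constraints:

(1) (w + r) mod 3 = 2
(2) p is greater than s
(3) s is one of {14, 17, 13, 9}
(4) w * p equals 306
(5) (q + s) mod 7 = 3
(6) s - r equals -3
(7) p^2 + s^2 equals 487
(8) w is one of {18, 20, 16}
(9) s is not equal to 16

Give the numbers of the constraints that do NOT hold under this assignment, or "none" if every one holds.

Constraints 5, 7 are violated.

(1) w + r = 35; 35 mod 3 = 2 — satisfied.
(2) p = 17, s = 14; 17 > 14 — satisfied.
(3) s = 14 is in {14, 17, 13, 9} — satisfied.
(4) w * p = 18 * 17 = 306 — satisfied.
(5) q + s = 30; 30 mod 7 = 2, not 3 — violated.
(6) s - r = 14 - 17 = -3 — satisfied.
(7) p^2 + s^2 = 17^2 + 14^2 = 289 + 196 = 485, not 487 — violated.
(8) w = 18 is in {18, 20, 16} — satisfied.
(9) s = 14, and 14 ≠ 16 — satisfied.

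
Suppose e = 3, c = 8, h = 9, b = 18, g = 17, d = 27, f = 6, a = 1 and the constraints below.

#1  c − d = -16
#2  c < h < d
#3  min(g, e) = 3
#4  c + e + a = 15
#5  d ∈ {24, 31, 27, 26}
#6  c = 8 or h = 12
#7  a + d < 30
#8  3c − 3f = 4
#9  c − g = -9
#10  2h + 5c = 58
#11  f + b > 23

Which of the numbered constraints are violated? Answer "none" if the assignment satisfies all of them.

Violated: 1, 4, 8.

#1 c − d = 8 − 27 = -19, not -16  no
#2 values 8 < 9 < 27  yes
#3 min(17, 3) = 3  yes
#4 c + e + a = 8 + 3 + 1 = 12, not 15  no
#5 d = 27 is in {24, 31, 27, 26}  yes
#6 c = 8 = 8 (first disjunct)  yes
#7 a + d = 1 + 27 = 28; 28 < 30  yes
#8 3c − 3f = 3(8) − 3(6) = 6, not 4  no
#9 c − g = 8 − 17 = -9  yes
#10 2h + 5c = 2(9) + 5(8) = 58  yes
#11 f + b = 6 + 18 = 24; 24 > 23  yes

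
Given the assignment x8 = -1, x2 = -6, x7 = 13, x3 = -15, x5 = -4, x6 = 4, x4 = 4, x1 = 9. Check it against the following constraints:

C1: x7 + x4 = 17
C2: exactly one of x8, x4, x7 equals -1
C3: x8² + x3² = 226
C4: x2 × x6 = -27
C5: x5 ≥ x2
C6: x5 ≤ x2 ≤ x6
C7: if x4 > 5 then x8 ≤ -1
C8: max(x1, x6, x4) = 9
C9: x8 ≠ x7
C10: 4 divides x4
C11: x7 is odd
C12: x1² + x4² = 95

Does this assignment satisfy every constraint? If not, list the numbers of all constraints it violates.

C1: x7 + x4 = 13 + 4 = 17 — OK.
C2: x8=-1, x4=4, x7=13; 1 of them equals -1 — OK.
C3: x8² + x3² = (-1)² + (-15)² = 1 + 225 = 226 — OK.
C4: x2 × x6 = -6 × 4 = -24, not -27 — violated.
C5: x5 = -4, x2 = -6; -4 ≥ -6 — OK.
C6: values -4, -6, 4; x5 = -4 is not ≤ x2 = -6 — violated.
C7: x4 = 4, not > 5; antecedent false, conditional vacuously true — OK.
C8: max(9, 4, 4) = 9 — OK.
C9: x8 = -1, x7 = 13; distinct — OK.
C10: 4 / 4 = 1, so 4 divides 4 — OK.
C11: x7 = 13 is odd — OK.
C12: x1² + x4² = 9² + 4² = 81 + 16 = 97, not 95 — violated.

No — constraints 4, 6, and 12 are not satisfied.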